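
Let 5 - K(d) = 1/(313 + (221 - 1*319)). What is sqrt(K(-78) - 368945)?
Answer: I*sqrt(17054251715)/215 ≈ 607.4*I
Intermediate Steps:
K(d) = 1074/215 (K(d) = 5 - 1/(313 + (221 - 1*319)) = 5 - 1/(313 + (221 - 319)) = 5 - 1/(313 - 98) = 5 - 1/215 = 1074/215)
sqrt(K(-78) - 368945) = sqrt(1074/215 - 368945) = sqrt(-79322101/215) = I*sqrt(17054251715)/215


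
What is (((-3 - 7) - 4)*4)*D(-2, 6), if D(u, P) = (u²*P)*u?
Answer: 2688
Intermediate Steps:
D(u, P) = P*u³ (D(u, P) = (P*u²)*u = P*u³)
(((-3 - 7) - 4)*4)*D(-2, 6) = (((-3 - 7) - 4)*4)*(6*(-2)³) = ((-10 - 4)*4)*(6*(-8)) = -14*4*(-48) = -56*(-48) = 2688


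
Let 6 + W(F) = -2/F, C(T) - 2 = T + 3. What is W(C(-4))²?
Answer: 64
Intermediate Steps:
C(T) = 5 + T (C(T) = 2 + (T + 3) = 2 + (3 + T) = 5 + T)
W(F) = -6 - 2/F
W(C(-4))² = (-6 - 2/(5 - 4))² = (-6 - 2/1)² = (-6 - 2*1)² = (-6 - 2)² = (-8)² = 64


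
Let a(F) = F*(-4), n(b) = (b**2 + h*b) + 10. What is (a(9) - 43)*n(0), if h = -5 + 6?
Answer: -790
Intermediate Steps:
h = 1
n(b) = 10 + b + b**2 (n(b) = (b**2 + 1*b) + 10 = (b**2 + b) + 10 = (b + b**2) + 10 = 10 + b + b**2)
a(F) = -4*F
(a(9) - 43)*n(0) = (-4*9 - 43)*(10 + 0 + 0**2) = (-36 - 43)*(10 + 0 + 0) = -79*10 = -790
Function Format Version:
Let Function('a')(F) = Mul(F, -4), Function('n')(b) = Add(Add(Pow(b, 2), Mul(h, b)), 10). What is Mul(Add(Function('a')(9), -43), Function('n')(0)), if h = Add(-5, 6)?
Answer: -790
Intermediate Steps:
h = 1
Function('n')(b) = Add(10, b, Pow(b, 2)) (Function('n')(b) = Add(Add(Pow(b, 2), Mul(1, b)), 10) = Add(Add(Pow(b, 2), b), 10) = Add(Add(b, Pow(b, 2)), 10) = Add(10, b, Pow(b, 2)))
Function('a')(F) = Mul(-4, F)
Mul(Add(Function('a')(9), -43), Function('n')(0)) = Mul(Add(Mul(-4, 9), -43), Add(10, 0, Pow(0, 2))) = Mul(Add(-36, -43), Add(10, 0, 0)) = Mul(-79, 10) = -790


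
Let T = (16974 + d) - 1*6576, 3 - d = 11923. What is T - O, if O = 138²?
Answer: -20566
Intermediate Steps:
d = -11920 (d = 3 - 1*11923 = 3 - 11923 = -11920)
O = 19044
T = -1522 (T = (16974 - 11920) - 1*6576 = 5054 - 6576 = -1522)
T - O = -1522 - 1*19044 = -1522 - 19044 = -20566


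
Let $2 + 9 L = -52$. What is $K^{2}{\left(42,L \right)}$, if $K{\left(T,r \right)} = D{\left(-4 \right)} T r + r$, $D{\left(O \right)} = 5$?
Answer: $1602756$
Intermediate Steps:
$L = -6$ ($L = - \frac{2}{9} + \frac{1}{9} \left(-52\right) = - \frac{2}{9} - \frac{52}{9} = -6$)
$K{\left(T,r \right)} = r + 5 T r$ ($K{\left(T,r \right)} = 5 T r + r = r + 5 T r$)
$K^{2}{\left(42,L \right)} = \left(- 6 \left(1 + 5 \cdot 42\right)\right)^{2} = \left(- 6 \left(1 + 210\right)\right)^{2} = \left(\left(-6\right) 211\right)^{2} = \left(-1266\right)^{2} = 1602756$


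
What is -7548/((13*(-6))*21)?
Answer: 1258/273 ≈ 4.6081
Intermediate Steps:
-7548/((13*(-6))*21) = -7548/((-78*21)) = -7548/(-1638) = -7548*(-1/1638) = 1258/273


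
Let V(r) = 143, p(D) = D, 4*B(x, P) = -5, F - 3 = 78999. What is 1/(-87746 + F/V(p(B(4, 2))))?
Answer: -13/1133516 ≈ -1.1469e-5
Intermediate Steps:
F = 79002 (F = 3 + 78999 = 79002)
B(x, P) = -5/4 (B(x, P) = (¼)*(-5) = -5/4)
1/(-87746 + F/V(p(B(4, 2)))) = 1/(-87746 + 79002/143) = 1/(-87746 + 79002*(1/143)) = 1/(-87746 + 7182/13) = 1/(-1133516/13) = -13/1133516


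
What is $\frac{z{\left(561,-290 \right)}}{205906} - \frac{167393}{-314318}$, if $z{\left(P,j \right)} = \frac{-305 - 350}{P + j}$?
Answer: $\frac{2335102892607}{4384777432817} \approx 0.53255$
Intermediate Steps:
$z{\left(P,j \right)} = - \frac{655}{P + j}$
$\frac{z{\left(561,-290 \right)}}{205906} - \frac{167393}{-314318} = \frac{\left(-655\right) \frac{1}{561 - 290}}{205906} - \frac{167393}{-314318} = - \frac{655}{271} \cdot \frac{1}{205906} - - \frac{167393}{314318} = \left(-655\right) \frac{1}{271} \cdot \frac{1}{205906} + \frac{167393}{314318} = \left(- \frac{655}{271}\right) \frac{1}{205906} + \frac{167393}{314318} = - \frac{655}{55800526} + \frac{167393}{314318} = \frac{2335102892607}{4384777432817}$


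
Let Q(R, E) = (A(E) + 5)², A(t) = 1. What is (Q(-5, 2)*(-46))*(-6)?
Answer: 9936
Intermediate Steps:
Q(R, E) = 36 (Q(R, E) = (1 + 5)² = 6² = 36)
(Q(-5, 2)*(-46))*(-6) = (36*(-46))*(-6) = -1656*(-6) = 9936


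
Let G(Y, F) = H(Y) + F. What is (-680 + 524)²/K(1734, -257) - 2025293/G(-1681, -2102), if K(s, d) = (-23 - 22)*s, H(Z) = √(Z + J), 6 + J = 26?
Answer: 409974181954/425799595 + 2025293*I*√1661/4420065 ≈ 962.83 + 18.674*I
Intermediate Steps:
J = 20 (J = -6 + 26 = 20)
H(Z) = √(20 + Z) (H(Z) = √(Z + 20) = √(20 + Z))
K(s, d) = -45*s
G(Y, F) = F + √(20 + Y) (G(Y, F) = √(20 + Y) + F = F + √(20 + Y))
(-680 + 524)²/K(1734, -257) - 2025293/G(-1681, -2102) = (-680 + 524)²/((-45*1734)) - 2025293/(-2102 + √(20 - 1681)) = (-156)²/(-78030) - 2025293/(-2102 + √(-1661)) = 24336*(-1/78030) - 2025293/(-2102 + I*√1661) = -1352/4335 - 2025293/(-2102 + I*√1661)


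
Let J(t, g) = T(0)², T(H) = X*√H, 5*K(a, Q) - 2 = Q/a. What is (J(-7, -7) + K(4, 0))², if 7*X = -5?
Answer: 4/25 ≈ 0.16000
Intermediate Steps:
X = -5/7 (X = (⅐)*(-5) = -5/7 ≈ -0.71429)
K(a, Q) = ⅖ + Q/(5*a) (K(a, Q) = ⅖ + (Q/a)/5 = ⅖ + Q/(5*a))
T(H) = -5*√H/7
J(t, g) = 0 (J(t, g) = (-5*√0/7)² = (-5/7*0)² = 0² = 0)
(J(-7, -7) + K(4, 0))² = (0 + (⅕)*(0 + 2*4)/4)² = (0 + (⅕)*(¼)*(0 + 8))² = (0 + (⅕)*(¼)*8)² = (0 + ⅖)² = (⅖)² = 4/25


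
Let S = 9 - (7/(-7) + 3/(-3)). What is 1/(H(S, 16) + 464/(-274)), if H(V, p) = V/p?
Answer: -2192/2205 ≈ -0.99410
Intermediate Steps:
S = 11 (S = 9 - (7*(-⅐) + 3*(-⅓)) = 9 - (-1 - 1) = 9 - 1*(-2) = 9 + 2 = 11)
1/(H(S, 16) + 464/(-274)) = 1/(11/16 + 464/(-274)) = 1/(11*(1/16) + 464*(-1/274)) = 1/(11/16 - 232/137) = 1/(-2205/2192) = -2192/2205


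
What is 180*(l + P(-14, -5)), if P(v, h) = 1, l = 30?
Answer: 5580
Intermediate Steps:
180*(l + P(-14, -5)) = 180*(30 + 1) = 180*31 = 5580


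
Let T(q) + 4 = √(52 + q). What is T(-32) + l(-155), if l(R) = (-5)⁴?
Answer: 621 + 2*√5 ≈ 625.47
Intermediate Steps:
l(R) = 625
T(q) = -4 + √(52 + q)
T(-32) + l(-155) = (-4 + √(52 - 32)) + 625 = (-4 + √20) + 625 = (-4 + 2*√5) + 625 = 621 + 2*√5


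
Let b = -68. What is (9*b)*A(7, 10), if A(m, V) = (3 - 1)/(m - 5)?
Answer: -612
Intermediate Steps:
A(m, V) = 2/(-5 + m)
(9*b)*A(7, 10) = (9*(-68))*(2/(-5 + 7)) = -1224/2 = -612*1 = -612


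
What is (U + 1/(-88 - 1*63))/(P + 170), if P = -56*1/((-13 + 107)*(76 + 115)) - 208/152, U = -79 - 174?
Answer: -1629047213/1085757044 ≈ -1.5004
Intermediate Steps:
U = -253
P = -233934/170563 (P = -56/(191*94) - 208*1/152 = -56/17954 - 26/19 = -56*1/17954 - 26/19 = -28/8977 - 26/19 = -233934/170563 ≈ -1.3715)
(U + 1/(-88 - 1*63))/(P + 170) = (-253 + 1/(-88 - 1*63))/(-233934/170563 + 170) = (-253 + 1/(-88 - 63))/(28761776/170563) = (-253 + 1/(-151))*(170563/28761776) = (-253 - 1/151)*(170563/28761776) = -38204/151*170563/28761776 = -1629047213/1085757044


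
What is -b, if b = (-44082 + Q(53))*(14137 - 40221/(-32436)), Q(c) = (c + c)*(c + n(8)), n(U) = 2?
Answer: 487275177171/901 ≈ 5.4082e+8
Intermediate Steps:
Q(c) = 2*c*(2 + c) (Q(c) = (c + c)*(c + 2) = (2*c)*(2 + c) = 2*c*(2 + c))
b = -487275177171/901 (b = (-44082 + 2*53*(2 + 53))*(14137 - 40221/(-32436)) = (-44082 + 2*53*55)*(14137 - 40221*(-1/32436)) = (-44082 + 5830)*(14137 + 4469/3604) = -38252*50954217/3604 = -487275177171/901 ≈ -5.4082e+8)
-b = -1*(-487275177171/901) = 487275177171/901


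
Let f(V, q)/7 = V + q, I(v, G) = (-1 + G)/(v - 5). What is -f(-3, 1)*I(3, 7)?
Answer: -42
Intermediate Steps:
I(v, G) = (-1 + G)/(-5 + v)
f(V, q) = 7*V + 7*q (f(V, q) = 7*(V + q) = 7*V + 7*q)
-f(-3, 1)*I(3, 7) = -(7*(-3) + 7*1)*(-1 + 7)/(-5 + 3) = -(-21 + 7)*6/(-2) = -(-14)*(-1/2*6) = -(-14)*(-3) = -1*42 = -42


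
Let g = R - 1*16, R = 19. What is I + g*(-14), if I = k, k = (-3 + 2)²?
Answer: -41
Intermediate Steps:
k = 1 (k = (-1)² = 1)
I = 1
g = 3 (g = 19 - 1*16 = 19 - 16 = 3)
I + g*(-14) = 1 + 3*(-14) = 1 - 42 = -41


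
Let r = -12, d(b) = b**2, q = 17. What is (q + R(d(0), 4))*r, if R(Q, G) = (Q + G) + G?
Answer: -300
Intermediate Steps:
R(Q, G) = Q + 2*G (R(Q, G) = (G + Q) + G = Q + 2*G)
(q + R(d(0), 4))*r = (17 + (0**2 + 2*4))*(-12) = (17 + (0 + 8))*(-12) = (17 + 8)*(-12) = 25*(-12) = -300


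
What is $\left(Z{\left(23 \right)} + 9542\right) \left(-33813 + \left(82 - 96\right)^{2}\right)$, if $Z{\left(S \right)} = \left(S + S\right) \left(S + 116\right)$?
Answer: $-535720512$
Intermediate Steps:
$Z{\left(S \right)} = 2 S \left(116 + S\right)$
$\left(Z{\left(23 \right)} + 9542\right) \left(-33813 + \left(82 - 96\right)^{2}\right) = \left(2 \cdot 23 \left(116 + 23\right) + 9542\right) \left(-33813 + \left(82 - 96\right)^{2}\right) = \left(2 \cdot 23 \cdot 139 + 9542\right) \left(-33813 + \left(-14\right)^{2}\right) = \left(6394 + 9542\right) \left(-33813 + 196\right) = 15936 \left(-33617\right) = -535720512$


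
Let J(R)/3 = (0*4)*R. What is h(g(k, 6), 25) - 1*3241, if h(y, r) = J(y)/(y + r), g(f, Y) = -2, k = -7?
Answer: -3241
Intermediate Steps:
J(R) = 0 (J(R) = 3*((0*4)*R) = 3*(0*R) = 3*0 = 0)
h(y, r) = 0 (h(y, r) = 0/(y + r) = 0/(r + y) = 0)
h(g(k, 6), 25) - 1*3241 = 0 - 1*3241 = 0 - 3241 = -3241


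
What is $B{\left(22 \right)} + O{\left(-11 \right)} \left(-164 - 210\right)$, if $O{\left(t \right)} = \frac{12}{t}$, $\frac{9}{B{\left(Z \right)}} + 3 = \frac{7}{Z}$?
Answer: $\frac{23874}{59} \approx 404.64$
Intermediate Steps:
$B{\left(Z \right)} = \frac{9}{-3 + \frac{7}{Z}}$
$B{\left(22 \right)} + O{\left(-11 \right)} \left(-164 - 210\right) = \left(-9\right) 22 \frac{1}{-7 + 3 \cdot 22} + \frac{12}{-11} \left(-164 - 210\right) = \left(-9\right) 22 \frac{1}{-7 + 66} + 12 \left(- \frac{1}{11}\right) \left(-374\right) = \left(-9\right) 22 \cdot \frac{1}{59} - -408 = \left(-9\right) 22 \cdot \frac{1}{59} + 408 = - \frac{198}{59} + 408 = \frac{23874}{59}$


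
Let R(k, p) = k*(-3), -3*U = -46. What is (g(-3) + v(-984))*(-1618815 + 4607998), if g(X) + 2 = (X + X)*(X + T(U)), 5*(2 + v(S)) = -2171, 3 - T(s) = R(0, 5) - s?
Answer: -7924324133/5 ≈ -1.5849e+9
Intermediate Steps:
U = 46/3 (U = -⅓*(-46) = 46/3 ≈ 15.333)
R(k, p) = -3*k
T(s) = 3 + s (T(s) = 3 - (-3*0 - s) = 3 - (0 - s) = 3 - (-1)*s = 3 + s)
v(S) = -2181/5 (v(S) = -2 + (⅕)*(-2171) = -2 - 2171/5 = -2181/5)
g(X) = -2 + 2*X*(55/3 + X) (g(X) = -2 + (X + X)*(X + (3 + 46/3)) = -2 + (2*X)*(X + 55/3) = -2 + (2*X)*(55/3 + X) = -2 + 2*X*(55/3 + X))
(g(-3) + v(-984))*(-1618815 + 4607998) = ((-2 + 2*(-3)² + (110/3)*(-3)) - 2181/5)*(-1618815 + 4607998) = ((-2 + 2*9 - 110) - 2181/5)*2989183 = ((-2 + 18 - 110) - 2181/5)*2989183 = (-94 - 2181/5)*2989183 = -2651/5*2989183 = -7924324133/5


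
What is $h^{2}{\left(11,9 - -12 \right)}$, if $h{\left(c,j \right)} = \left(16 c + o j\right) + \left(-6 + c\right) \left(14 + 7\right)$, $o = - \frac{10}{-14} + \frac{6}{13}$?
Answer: $\frac{15792676}{169} \approx 93448.0$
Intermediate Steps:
$o = \frac{107}{91}$ ($o = \left(-10\right) \left(- \frac{1}{14}\right) + 6 \cdot \frac{1}{13} = \frac{5}{7} + \frac{6}{13} = \frac{107}{91} \approx 1.1758$)
$h{\left(c,j \right)} = -126 + 37 c + \frac{107 j}{91}$ ($h{\left(c,j \right)} = \left(16 c + \frac{107 j}{91}\right) + \left(-6 + c\right) \left(14 + 7\right) = \left(16 c + \frac{107 j}{91}\right) + \left(-6 + c\right) 21 = \left(16 c + \frac{107 j}{91}\right) + \left(-126 + 21 c\right) = -126 + 37 c + \frac{107 j}{91}$)
$h^{2}{\left(11,9 - -12 \right)} = \left(-126 + 37 \cdot 11 + \frac{107 \left(9 - -12\right)}{91}\right)^{2} = \left(-126 + 407 + \frac{107 \left(9 + 12\right)}{91}\right)^{2} = \left(-126 + 407 + \frac{107}{91} \cdot 21\right)^{2} = \left(-126 + 407 + \frac{321}{13}\right)^{2} = \left(\frac{3974}{13}\right)^{2} = \frac{15792676}{169}$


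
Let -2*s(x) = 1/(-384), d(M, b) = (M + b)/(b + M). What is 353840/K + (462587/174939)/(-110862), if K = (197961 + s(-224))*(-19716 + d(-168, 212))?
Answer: -1331372384754354941/11626178533975327685526 ≈ -0.00011452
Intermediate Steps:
d(M, b) = 1 (d(M, b) = (M + b)/(M + b) = 1)
s(x) = 1/768 (s(x) = -1/2/(-384) = -1/2*(-1/384) = 1/768)
K = -2997351276035/768 (K = (197961 + 1/768)*(-19716 + 1) = (152034049/768)*(-19715) = -2997351276035/768 ≈ -3.9028e+9)
353840/K + (462587/174939)/(-110862) = 353840/(-2997351276035/768) + (462587/174939)/(-110862) = 353840*(-768/2997351276035) + (462587*(1/174939))*(-1/110862) = -54349824/599470255207 + (462587/174939)*(-1/110862) = -54349824/599470255207 - 462587/19394087418 = -1331372384754354941/11626178533975327685526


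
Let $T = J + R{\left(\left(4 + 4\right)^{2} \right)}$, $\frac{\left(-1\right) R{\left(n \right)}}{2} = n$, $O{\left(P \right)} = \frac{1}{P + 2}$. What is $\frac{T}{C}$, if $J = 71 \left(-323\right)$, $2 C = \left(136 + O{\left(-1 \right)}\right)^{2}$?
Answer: $- \frac{46122}{18769} \approx -2.4574$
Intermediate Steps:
$O{\left(P \right)} = \frac{1}{2 + P}$
$C = \frac{18769}{2}$ ($C = \frac{\left(136 + \frac{1}{2 - 1}\right)^{2}}{2} = \frac{\left(136 + 1^{-1}\right)^{2}}{2} = \frac{\left(136 + 1\right)^{2}}{2} = \frac{137^{2}}{2} = \frac{1}{2} \cdot 18769 = \frac{18769}{2} \approx 9384.5$)
$R{\left(n \right)} = - 2 n$
$J = -22933$
$T = -23061$ ($T = -22933 - 2 \left(4 + 4\right)^{2} = -22933 - 2 \cdot 8^{2} = -22933 - 128 = -23061$)
$\frac{T}{C} = - \frac{23061}{\frac{18769}{2}} = \left(-23061\right) \frac{2}{18769} = - \frac{46122}{18769}$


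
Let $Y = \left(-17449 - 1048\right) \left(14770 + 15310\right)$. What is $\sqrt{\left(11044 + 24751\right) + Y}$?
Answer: $i \sqrt{556353965} \approx 23587.0 i$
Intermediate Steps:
$Y = -556389760$ ($Y = \left(-18497\right) 30080 = -556389760$)
$\sqrt{\left(11044 + 24751\right) + Y} = \sqrt{\left(11044 + 24751\right) - 556389760} = \sqrt{35795 - 556389760} = \sqrt{-556353965} = i \sqrt{556353965}$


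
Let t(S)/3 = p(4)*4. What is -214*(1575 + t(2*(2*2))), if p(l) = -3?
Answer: -329346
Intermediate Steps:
t(S) = -36 (t(S) = 3*(-3*4) = 3*(-12) = -36)
-214*(1575 + t(2*(2*2))) = -214*(1575 - 36) = -214*1539 = -329346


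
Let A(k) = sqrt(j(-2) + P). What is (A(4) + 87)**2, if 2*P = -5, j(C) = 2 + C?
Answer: (174 + I*sqrt(10))**2/4 ≈ 7566.5 + 275.12*I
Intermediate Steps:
P = -5/2 (P = (1/2)*(-5) = -5/2 ≈ -2.5000)
A(k) = I*sqrt(10)/2 (A(k) = sqrt((2 - 2) - 5/2) = sqrt(0 - 5/2) = sqrt(-5/2) = I*sqrt(10)/2)
(A(4) + 87)**2 = (I*sqrt(10)/2 + 87)**2 = (87 + I*sqrt(10)/2)**2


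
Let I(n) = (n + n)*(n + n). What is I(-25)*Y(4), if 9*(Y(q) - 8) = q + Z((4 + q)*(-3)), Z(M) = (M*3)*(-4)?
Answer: 910000/9 ≈ 1.0111e+5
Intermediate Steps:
I(n) = 4*n² (I(n) = (2*n)*(2*n) = 4*n²)
Z(M) = -12*M (Z(M) = (3*M)*(-4) = -12*M)
Y(q) = 24 + 37*q/9 (Y(q) = 8 + (q - 12*(4 + q)*(-3))/9 = 8 + (q - 12*(-12 - 3*q))/9 = 8 + (q + (144 + 36*q))/9 = 8 + (144 + 37*q)/9 = 8 + (16 + 37*q/9) = 24 + 37*q/9)
I(-25)*Y(4) = (4*(-25)²)*(24 + (37/9)*4) = (4*625)*(24 + 148/9) = 2500*(364/9) = 910000/9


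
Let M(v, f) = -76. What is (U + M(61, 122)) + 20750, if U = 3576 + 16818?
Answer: 41068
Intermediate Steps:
U = 20394
(U + M(61, 122)) + 20750 = (20394 - 76) + 20750 = 20318 + 20750 = 41068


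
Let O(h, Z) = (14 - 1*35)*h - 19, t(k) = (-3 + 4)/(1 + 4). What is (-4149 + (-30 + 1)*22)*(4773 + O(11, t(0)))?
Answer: -21651601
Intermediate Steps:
t(k) = ⅕ (t(k) = 1/5 = 1*(⅕) = ⅕)
O(h, Z) = -19 - 21*h (O(h, Z) = (14 - 35)*h - 19 = -21*h - 19 = -19 - 21*h)
(-4149 + (-30 + 1)*22)*(4773 + O(11, t(0))) = (-4149 + (-30 + 1)*22)*(4773 + (-19 - 21*11)) = (-4149 - 29*22)*(4773 + (-19 - 231)) = (-4149 - 638)*(4773 - 250) = -4787*4523 = -21651601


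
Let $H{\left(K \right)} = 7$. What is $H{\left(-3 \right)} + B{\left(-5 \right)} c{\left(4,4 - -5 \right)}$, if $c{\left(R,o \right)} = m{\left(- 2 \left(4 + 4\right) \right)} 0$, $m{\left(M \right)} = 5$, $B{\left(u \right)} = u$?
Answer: $7$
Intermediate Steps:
$c{\left(R,o \right)} = 0$ ($c{\left(R,o \right)} = 5 \cdot 0 = 0$)
$H{\left(-3 \right)} + B{\left(-5 \right)} c{\left(4,4 - -5 \right)} = 7 - 0 = 7 + 0 = 7$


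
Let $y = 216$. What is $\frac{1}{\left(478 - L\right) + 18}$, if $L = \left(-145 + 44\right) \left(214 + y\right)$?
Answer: $\frac{1}{43926} \approx 2.2766 \cdot 10^{-5}$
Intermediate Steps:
$L = -43430$ ($L = \left(-145 + 44\right) \left(214 + 216\right) = \left(-101\right) 430 = -43430$)
$\frac{1}{\left(478 - L\right) + 18} = \frac{1}{\left(478 - -43430\right) + 18} = \frac{1}{\left(478 + 43430\right) + 18} = \frac{1}{43908 + 18} = \frac{1}{43926}$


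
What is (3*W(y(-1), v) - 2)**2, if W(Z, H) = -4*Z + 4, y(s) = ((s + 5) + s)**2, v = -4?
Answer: 9604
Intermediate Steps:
y(s) = (5 + 2*s)**2 (y(s) = ((5 + s) + s)**2 = (5 + 2*s)**2)
W(Z, H) = 4 - 4*Z
(3*W(y(-1), v) - 2)**2 = (3*(4 - 4*(5 + 2*(-1))**2) - 2)**2 = (3*(4 - 4*(5 - 2)**2) - 2)**2 = (3*(4 - 4*3**2) - 2)**2 = (3*(4 - 4*9) - 2)**2 = (3*(4 - 36) - 2)**2 = (3*(-32) - 2)**2 = (-96 - 2)**2 = (-98)**2 = 9604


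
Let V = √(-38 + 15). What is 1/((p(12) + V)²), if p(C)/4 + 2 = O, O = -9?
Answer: (44 - I*√23)⁻² ≈ 0.00049848 + 0.00010997*I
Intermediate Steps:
p(C) = -44 (p(C) = -8 + 4*(-9) = -8 - 36 = -44)
V = I*√23 (V = √(-23) = I*√23 ≈ 4.7958*I)
1/((p(12) + V)²) = 1/((-44 + I*√23)²) = (-44 + I*√23)⁻²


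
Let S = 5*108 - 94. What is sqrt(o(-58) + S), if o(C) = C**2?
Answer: sqrt(3810) ≈ 61.725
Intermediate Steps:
S = 446 (S = 540 - 94 = 446)
sqrt(o(-58) + S) = sqrt((-58)**2 + 446) = sqrt(3364 + 446) = sqrt(3810)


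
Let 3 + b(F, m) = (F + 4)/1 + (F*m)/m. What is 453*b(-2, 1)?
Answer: -1359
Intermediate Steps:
b(F, m) = 1 + 2*F (b(F, m) = -3 + ((F + 4)/1 + (F*m)/m) = -3 + ((4 + F)*1 + F) = -3 + ((4 + F) + F) = -3 + (4 + 2*F) = 1 + 2*F)
453*b(-2, 1) = 453*(1 + 2*(-2)) = 453*(1 - 4) = 453*(-3) = -1359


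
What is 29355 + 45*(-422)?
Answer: 10365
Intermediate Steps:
29355 + 45*(-422) = 29355 - 18990 = 10365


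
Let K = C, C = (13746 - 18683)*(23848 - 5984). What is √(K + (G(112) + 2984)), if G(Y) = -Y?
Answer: 4*I*√5511981 ≈ 9391.0*I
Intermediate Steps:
C = -88194568 (C = -4937*17864 = -88194568)
K = -88194568
√(K + (G(112) + 2984)) = √(-88194568 + (-1*112 + 2984)) = √(-88194568 + (-112 + 2984)) = √(-88194568 + 2872) = √(-88191696) = 4*I*√5511981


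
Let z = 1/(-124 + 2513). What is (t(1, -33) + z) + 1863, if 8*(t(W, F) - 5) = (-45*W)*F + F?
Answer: 9792513/4778 ≈ 2049.5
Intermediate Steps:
t(W, F) = 5 + F/8 - 45*F*W/8 (t(W, F) = 5 + ((-45*W)*F + F)/8 = 5 + (-45*F*W + F)/8 = 5 + (F - 45*F*W)/8 = 5 + (F/8 - 45*F*W/8) = 5 + F/8 - 45*F*W/8)
z = 1/2389 ≈ 0.00041859
(t(1, -33) + z) + 1863 = ((5 + (1/8)*(-33) - 45/8*(-33)*1) + 1/2389) + 1863 = ((5 - 33/8 + 1485/8) + 1/2389) + 1863 = (373/2 + 1/2389) + 1863 = 891099/4778 + 1863 = 9792513/4778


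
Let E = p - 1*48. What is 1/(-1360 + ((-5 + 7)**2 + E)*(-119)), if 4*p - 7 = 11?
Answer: 2/6681 ≈ 0.00029936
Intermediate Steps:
p = 9/2 (p = 7/4 + (1/4)*11 = 7/4 + 11/4 = 9/2 ≈ 4.5000)
E = -87/2 (E = 9/2 - 1*48 = 9/2 - 48 = -87/2 ≈ -43.500)
1/(-1360 + ((-5 + 7)**2 + E)*(-119)) = 1/(-1360 + ((-5 + 7)**2 - 87/2)*(-119)) = 1/(-1360 + (2**2 - 87/2)*(-119)) = 1/(-1360 + (4 - 87/2)*(-119)) = 1/(-1360 - 79/2*(-119)) = 1/(-1360 + 9401/2) = 1/(6681/2) = 2/6681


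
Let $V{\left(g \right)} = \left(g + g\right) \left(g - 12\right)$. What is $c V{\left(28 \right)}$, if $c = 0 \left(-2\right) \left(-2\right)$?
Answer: $0$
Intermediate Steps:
$V{\left(g \right)} = 2 g \left(-12 + g\right)$
$c = 0$ ($c = 0 \left(-2\right) = 0$)
$c V{\left(28 \right)} = 0 \cdot 2 \cdot 28 \left(-12 + 28\right) = 0 \cdot 2 \cdot 28 \cdot 16 = 0 \cdot 896 = 0$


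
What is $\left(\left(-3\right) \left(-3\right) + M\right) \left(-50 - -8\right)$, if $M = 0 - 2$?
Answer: $-294$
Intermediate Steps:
$M = -2$
$\left(\left(-3\right) \left(-3\right) + M\right) \left(-50 - -8\right) = \left(\left(-3\right) \left(-3\right) - 2\right) \left(-50 - -8\right) = \left(9 - 2\right) \left(-50 + \left(-8 + 16\right)\right) = 7 \left(-50 + 8\right) = 7 \left(-42\right) = -294$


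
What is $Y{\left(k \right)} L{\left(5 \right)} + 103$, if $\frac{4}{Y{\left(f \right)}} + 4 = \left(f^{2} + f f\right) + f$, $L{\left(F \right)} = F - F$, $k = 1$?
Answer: $103$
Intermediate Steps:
$L{\left(F \right)} = 0$
$Y{\left(f \right)} = \frac{4}{-4 + f + 2 f^{2}}$ ($Y{\left(f \right)} = \frac{4}{-4 + \left(\left(f^{2} + f f\right) + f\right)} = \frac{4}{-4 + \left(\left(f^{2} + f^{2}\right) + f\right)} = \frac{4}{-4 + \left(2 f^{2} + f\right)} = \frac{4}{-4 + \left(f + 2 f^{2}\right)} = \frac{4}{-4 + f + 2 f^{2}}$)
$Y{\left(k \right)} L{\left(5 \right)} + 103 = \frac{4}{-4 + 1 + 2 \cdot 1^{2}} \cdot 0 + 103 = \frac{4}{-4 + 1 + 2 \cdot 1} \cdot 0 + 103 = \frac{4}{-4 + 1 + 2} \cdot 0 + 103 = \frac{4}{-1} \cdot 0 + 103 = 4 \left(-1\right) 0 + 103 = \left(-4\right) 0 + 103 = 0 + 103 = 103$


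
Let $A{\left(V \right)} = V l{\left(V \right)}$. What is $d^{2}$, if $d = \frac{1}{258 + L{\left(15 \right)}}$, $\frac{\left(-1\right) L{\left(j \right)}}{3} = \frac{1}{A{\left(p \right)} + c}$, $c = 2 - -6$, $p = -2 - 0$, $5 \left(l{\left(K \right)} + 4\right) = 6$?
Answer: $\frac{4624}{307265841} \approx 1.5049 \cdot 10^{-5}$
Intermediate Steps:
$l{\left(K \right)} = - \frac{14}{5}$ ($l{\left(K \right)} = -4 + \frac{1}{5} \cdot 6 = -4 + \frac{6}{5} = - \frac{14}{5}$)
$p = -2$ ($p = -2 + 0 = -2$)
$c = 8$ ($c = 2 + 6 = 8$)
$A{\left(V \right)} = - \frac{14 V}{5}$ ($A{\left(V \right)} = V \left(- \frac{14}{5}\right) = - \frac{14 V}{5}$)
$L{\left(j \right)} = - \frac{15}{68}$ ($L{\left(j \right)} = - \frac{3}{\left(- \frac{14}{5}\right) \left(-2\right) + 8} = - \frac{3}{\frac{28}{5} + 8} = - \frac{3}{\frac{68}{5}} = \left(-3\right) \frac{5}{68} = - \frac{15}{68}$)
$d = \frac{68}{17529}$ ($d = \frac{1}{258 - \frac{15}{68}} = \frac{1}{\frac{17529}{68}} = \frac{68}{17529} \approx 0.0038793$)
$d^{2} = \left(\frac{68}{17529}\right)^{2} = \frac{4624}{307265841}$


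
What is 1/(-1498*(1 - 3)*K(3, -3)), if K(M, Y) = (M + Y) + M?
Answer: 1/8988 ≈ 0.00011126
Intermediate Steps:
K(M, Y) = Y + 2*M
1/(-1498*(1 - 3)*K(3, -3)) = 1/(-1498*(1 - 3)*(-3 + 2*3)) = 1/(-(-2996)*(-3 + 6)) = 1/(-(-2996)*3) = 1/(-1498*(-6)) = 1/8988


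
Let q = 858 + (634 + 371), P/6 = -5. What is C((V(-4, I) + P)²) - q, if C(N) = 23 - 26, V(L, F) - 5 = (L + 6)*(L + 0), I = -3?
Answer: -1866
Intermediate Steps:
P = -30 (P = 6*(-5) = -30)
V(L, F) = 5 + L*(6 + L) (V(L, F) = 5 + (L + 6)*(L + 0) = 5 + (6 + L)*L = 5 + L*(6 + L))
C(N) = -3
q = 1863 (q = 858 + 1005 = 1863)
C((V(-4, I) + P)²) - q = -3 - 1*1863 = -3 - 1863 = -1866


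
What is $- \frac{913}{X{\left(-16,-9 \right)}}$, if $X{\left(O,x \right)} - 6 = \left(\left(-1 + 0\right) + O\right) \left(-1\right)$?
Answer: $- \frac{913}{23} \approx -39.696$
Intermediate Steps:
$X{\left(O,x \right)} = 7 - O$ ($X{\left(O,x \right)} = 6 + \left(\left(-1 + 0\right) + O\right) \left(-1\right) = 6 + \left(-1 + O\right) \left(-1\right) = 6 - \left(-1 + O\right) = 7 - O$)
$- \frac{913}{X{\left(-16,-9 \right)}} = - \frac{913}{7 - -16} = - \frac{913}{7 + 16} = - \frac{913}{23}$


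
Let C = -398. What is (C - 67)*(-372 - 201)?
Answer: 266445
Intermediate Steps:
(C - 67)*(-372 - 201) = (-398 - 67)*(-372 - 201) = -465*(-573) = 266445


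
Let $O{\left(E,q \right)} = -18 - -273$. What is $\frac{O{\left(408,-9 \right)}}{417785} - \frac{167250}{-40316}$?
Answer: $\frac{6988482183}{1684342006} \approx 4.1491$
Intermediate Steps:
$O{\left(E,q \right)} = 255$ ($O{\left(E,q \right)} = -18 + 273 = 255$)
$\frac{O{\left(408,-9 \right)}}{417785} - \frac{167250}{-40316} = \frac{255}{417785} - \frac{167250}{-40316} = 255 \cdot \frac{1}{417785} - - \frac{83625}{20158} = \frac{51}{83557} + \frac{83625}{20158} = \frac{6988482183}{1684342006}$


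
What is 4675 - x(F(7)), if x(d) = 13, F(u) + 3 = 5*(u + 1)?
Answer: 4662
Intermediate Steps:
F(u) = 2 + 5*u (F(u) = -3 + 5*(u + 1) = -3 + 5*(1 + u) = -3 + (5 + 5*u) = 2 + 5*u)
4675 - x(F(7)) = 4675 - 1*13 = 4675 - 13 = 4662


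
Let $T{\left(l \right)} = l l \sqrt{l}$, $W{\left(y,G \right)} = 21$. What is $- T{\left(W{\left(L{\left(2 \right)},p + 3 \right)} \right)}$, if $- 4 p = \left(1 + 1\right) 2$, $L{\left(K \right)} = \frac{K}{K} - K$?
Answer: $- 441 \sqrt{21} \approx -2020.9$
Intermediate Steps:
$L{\left(K \right)} = 1 - K$
$p = -1$ ($p = - \frac{\left(1 + 1\right) 2}{4} = - \frac{2 \cdot 2}{4} = \left(- \frac{1}{4}\right) 4 = -1$)
$T{\left(l \right)} = l^{\frac{5}{2}}$ ($T{\left(l \right)} = l l^{\frac{3}{2}} = l^{\frac{5}{2}}$)
$- T{\left(W{\left(L{\left(2 \right)},p + 3 \right)} \right)} = - 21^{\frac{5}{2}} = - 441 \sqrt{21}$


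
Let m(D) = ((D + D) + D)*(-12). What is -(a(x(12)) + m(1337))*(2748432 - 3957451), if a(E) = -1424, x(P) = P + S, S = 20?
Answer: -59914145564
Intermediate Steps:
x(P) = 20 + P (x(P) = P + 20 = 20 + P)
m(D) = -36*D (m(D) = (2*D + D)*(-12) = (3*D)*(-12) = -36*D)
-(a(x(12)) + m(1337))*(2748432 - 3957451) = -(-1424 - 36*1337)*(2748432 - 3957451) = -(-1424 - 48132)*(-1209019) = -(-49556)*(-1209019) = -1*59914145564 = -59914145564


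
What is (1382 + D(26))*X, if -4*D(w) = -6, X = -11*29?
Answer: -882673/2 ≈ -4.4134e+5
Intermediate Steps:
X = -319
D(w) = 3/2 (D(w) = -1/4*(-6) = 3/2)
(1382 + D(26))*X = (1382 + 3/2)*(-319) = (2767/2)*(-319) = -882673/2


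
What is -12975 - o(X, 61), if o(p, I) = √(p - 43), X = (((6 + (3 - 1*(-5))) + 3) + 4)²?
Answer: -12975 - √398 ≈ -12995.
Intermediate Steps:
X = 441 (X = (((6 + (3 + 5)) + 3) + 4)² = (((6 + 8) + 3) + 4)² = ((14 + 3) + 4)² = (17 + 4)² = 21² = 441)
o(p, I) = √(-43 + p)
-12975 - o(X, 61) = -12975 - √(-43 + 441) = -12975 - √398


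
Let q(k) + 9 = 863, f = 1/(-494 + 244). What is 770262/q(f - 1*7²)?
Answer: 385131/427 ≈ 901.95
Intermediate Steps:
f = -1/250 (f = 1/(-250) = -1/250 ≈ -0.0040000)
q(k) = 854 (q(k) = -9 + 863 = 854)
770262/q(f - 1*7²) = 770262/854 = 770262*(1/854) = 385131/427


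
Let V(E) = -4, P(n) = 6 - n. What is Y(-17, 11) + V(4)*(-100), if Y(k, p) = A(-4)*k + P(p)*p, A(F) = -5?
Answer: 430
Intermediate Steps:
Y(k, p) = -5*k + p*(6 - p) (Y(k, p) = -5*k + (6 - p)*p = -5*k + p*(6 - p))
Y(-17, 11) + V(4)*(-100) = (-5*(-17) - 1*11*(-6 + 11)) - 4*(-100) = (85 - 1*11*5) + 400 = (85 - 55) + 400 = 30 + 400 = 430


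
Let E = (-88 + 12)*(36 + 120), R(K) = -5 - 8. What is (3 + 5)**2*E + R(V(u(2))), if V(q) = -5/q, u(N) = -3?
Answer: -758797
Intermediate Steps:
R(K) = -13
E = -11856 (E = -76*156 = -11856)
(3 + 5)**2*E + R(V(u(2))) = (3 + 5)**2*(-11856) - 13 = 8**2*(-11856) - 13 = 64*(-11856) - 13 = -758784 - 13 = -758797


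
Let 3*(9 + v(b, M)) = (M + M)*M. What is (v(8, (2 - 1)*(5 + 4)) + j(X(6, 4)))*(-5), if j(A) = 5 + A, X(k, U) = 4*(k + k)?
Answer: -490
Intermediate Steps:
X(k, U) = 8*k (X(k, U) = 4*(2*k) = 8*k)
v(b, M) = -9 + 2*M**2/3 (v(b, M) = -9 + ((M + M)*M)/3 = -9 + ((2*M)*M)/3 = -9 + (2*M**2)/3 = -9 + 2*M**2/3)
(v(8, (2 - 1)*(5 + 4)) + j(X(6, 4)))*(-5) = ((-9 + 2*((2 - 1)*(5 + 4))**2/3) + (5 + 8*6))*(-5) = ((-9 + 2*(1*9)**2/3) + (5 + 48))*(-5) = ((-9 + (2/3)*9**2) + 53)*(-5) = ((-9 + (2/3)*81) + 53)*(-5) = ((-9 + 54) + 53)*(-5) = (45 + 53)*(-5) = 98*(-5) = -490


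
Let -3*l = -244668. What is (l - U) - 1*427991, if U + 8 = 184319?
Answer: -530746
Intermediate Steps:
l = 81556 (l = -1/3*(-244668) = 81556)
U = 184311 (U = -8 + 184319 = 184311)
(l - U) - 1*427991 = (81556 - 1*184311) - 1*427991 = (81556 - 184311) - 427991 = -102755 - 427991 = -530746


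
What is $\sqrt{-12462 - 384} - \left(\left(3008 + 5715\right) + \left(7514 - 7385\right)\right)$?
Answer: $-8852 + i \sqrt{12846} \approx -8852.0 + 113.34 i$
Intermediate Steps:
$\sqrt{-12462 - 384} - \left(\left(3008 + 5715\right) + \left(7514 - 7385\right)\right) = \sqrt{-12846} - \left(8723 + \left(7514 - 7385\right)\right) = i \sqrt{12846} - \left(8723 + 129\right) = i \sqrt{12846} - 8852 = -8852 + i \sqrt{12846}$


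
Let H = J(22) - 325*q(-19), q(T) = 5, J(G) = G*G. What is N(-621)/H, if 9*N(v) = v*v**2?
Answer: 26609229/1141 ≈ 23321.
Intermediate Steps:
J(G) = G**2
N(v) = v**3/9 (N(v) = (v*v**2)/9 = v**3/9)
H = -1141 (H = 22**2 - 325*5 = 484 - 1625 = -1141)
N(-621)/H = ((1/9)*(-621)**3)/(-1141) = ((1/9)*(-239483061))*(-1/1141) = -26609229*(-1/1141) = 26609229/1141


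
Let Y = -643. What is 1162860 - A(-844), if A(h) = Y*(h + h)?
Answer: 77476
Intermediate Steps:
A(h) = -1286*h (A(h) = -643*(h + h) = -1286*h)
1162860 - A(-844) = 1162860 - (-1286)*(-844) = 1162860 - 1*1085384 = 1162860 - 1085384 = 77476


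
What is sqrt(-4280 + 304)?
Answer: 2*I*sqrt(994) ≈ 63.056*I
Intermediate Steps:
sqrt(-4280 + 304) = sqrt(-3976) = 2*I*sqrt(994)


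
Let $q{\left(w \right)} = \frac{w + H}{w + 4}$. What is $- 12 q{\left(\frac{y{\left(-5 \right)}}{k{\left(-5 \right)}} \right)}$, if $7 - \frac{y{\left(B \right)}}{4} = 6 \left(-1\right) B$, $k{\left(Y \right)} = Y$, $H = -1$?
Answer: $- \frac{261}{28} \approx -9.3214$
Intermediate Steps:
$y{\left(B \right)} = 28 + 24 B$ ($y{\left(B \right)} = 28 - 4 \cdot 6 \left(-1\right) B = 28 - 4 \left(- 6 B\right) = 28 + 24 B$)
$q{\left(w \right)} = \frac{-1 + w}{4 + w}$ ($q{\left(w \right)} = \frac{w - 1}{w + 4} = \frac{-1 + w}{4 + w}$)
$- 12 q{\left(\frac{y{\left(-5 \right)}}{k{\left(-5 \right)}} \right)} = - 12 \frac{-1 + \frac{28 + 24 \left(-5\right)}{-5}}{4 + \frac{28 + 24 \left(-5\right)}{-5}} = - 12 \frac{-1 + \left(28 - 120\right) \left(- \frac{1}{5}\right)}{4 + \left(28 - 120\right) \left(- \frac{1}{5}\right)} = - 12 \frac{-1 - - \frac{92}{5}}{4 - - \frac{92}{5}} = - 12 \frac{-1 + \frac{92}{5}}{4 + \frac{92}{5}} = - 12 \frac{1}{\frac{112}{5}} \cdot \frac{87}{5} = - 12 \cdot \frac{5}{112} \cdot \frac{87}{5} = \left(-12\right) \frac{87}{112} = - \frac{261}{28}$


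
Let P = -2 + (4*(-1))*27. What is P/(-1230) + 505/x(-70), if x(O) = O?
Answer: -12269/1722 ≈ -7.1249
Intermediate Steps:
P = -110 (P = -2 - 4*27 = -2 - 108 = -110)
P/(-1230) + 505/x(-70) = -110/(-1230) + 505/(-70) = -110*(-1/1230) + 505*(-1/70) = 11/123 - 101/14 = -12269/1722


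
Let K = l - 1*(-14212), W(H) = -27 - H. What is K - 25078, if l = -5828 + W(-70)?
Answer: -16651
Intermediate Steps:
l = -5785 (l = -5828 + (-27 - 1*(-70)) = -5828 + (-27 + 70) = -5828 + 43 = -5785)
K = 8427 (K = -5785 - 1*(-14212) = -5785 + 14212 = 8427)
K - 25078 = 8427 - 25078 = -16651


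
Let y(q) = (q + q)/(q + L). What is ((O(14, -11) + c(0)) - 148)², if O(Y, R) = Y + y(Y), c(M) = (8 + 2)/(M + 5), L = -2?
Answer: 151321/9 ≈ 16813.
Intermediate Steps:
y(q) = 2*q/(-2 + q) (y(q) = (q + q)/(q - 2) = (2*q)/(-2 + q) = 2*q/(-2 + q))
c(M) = 10/(5 + M)
O(Y, R) = Y + 2*Y/(-2 + Y)
((O(14, -11) + c(0)) - 148)² = ((14²/(-2 + 14) + 10/(5 + 0)) - 148)² = ((196/12 + 10/5) - 148)² = ((196*(1/12) + 10*(⅕)) - 148)² = ((49/3 + 2) - 148)² = (55/3 - 148)² = (-389/3)² = 151321/9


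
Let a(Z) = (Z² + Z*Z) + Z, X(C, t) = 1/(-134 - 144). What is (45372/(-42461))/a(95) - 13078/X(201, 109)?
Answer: 147427913297032/40550255 ≈ 3.6357e+6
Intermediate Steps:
X(C, t) = -1/278 (X(C, t) = 1/(-278) = -1/278)
a(Z) = Z + 2*Z² (a(Z) = (Z² + Z²) + Z = 2*Z² + Z = Z + 2*Z²)
(45372/(-42461))/a(95) - 13078/X(201, 109) = (45372/(-42461))/((95*(1 + 2*95))) - 13078/(-1/278) = (45372*(-1/42461))/((95*(1 + 190))) - 13078*(-278) = -45372/(42461*(95*191)) + 3635684 = -45372/42461/18145 + 3635684 = -45372/42461*1/18145 + 3635684 = -2388/40550255 + 3635684 = 147427913297032/40550255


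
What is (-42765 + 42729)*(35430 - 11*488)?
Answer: -1082232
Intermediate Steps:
(-42765 + 42729)*(35430 - 11*488) = -36*(35430 - 5368) = -36*30062 = -1082232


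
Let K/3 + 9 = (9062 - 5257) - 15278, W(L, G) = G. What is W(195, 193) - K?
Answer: 34639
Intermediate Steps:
K = -34446 (K = -27 + 3*((9062 - 5257) - 15278) = -27 + 3*(3805 - 15278) = -27 + 3*(-11473) = -27 - 34419 = -34446)
W(195, 193) - K = 193 - 1*(-34446) = 193 + 34446 = 34639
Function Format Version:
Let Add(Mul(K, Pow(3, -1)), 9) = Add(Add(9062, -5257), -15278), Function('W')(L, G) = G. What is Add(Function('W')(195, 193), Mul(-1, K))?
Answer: 34639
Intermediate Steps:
K = -34446 (K = Add(-27, Mul(3, Add(Add(9062, -5257), -15278))) = Add(-27, Mul(3, Add(3805, -15278))) = Add(-27, Mul(3, -11473)) = Add(-27, -34419) = -34446)
Add(Function('W')(195, 193), Mul(-1, K)) = Add(193, Mul(-1, -34446)) = Add(193, 34446) = 34639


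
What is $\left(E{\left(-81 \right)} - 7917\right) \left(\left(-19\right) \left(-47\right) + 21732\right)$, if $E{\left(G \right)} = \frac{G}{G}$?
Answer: $-179099500$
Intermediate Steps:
$E{\left(G \right)} = 1$
$\left(E{\left(-81 \right)} - 7917\right) \left(\left(-19\right) \left(-47\right) + 21732\right) = \left(1 - 7917\right) \left(\left(-19\right) \left(-47\right) + 21732\right) = - 7916 \left(893 + 21732\right) = \left(-7916\right) 22625 = -179099500$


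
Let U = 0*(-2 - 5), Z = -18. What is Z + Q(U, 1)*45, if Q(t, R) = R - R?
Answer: -18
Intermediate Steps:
U = 0 (U = 0*(-7) = 0)
Q(t, R) = 0
Z + Q(U, 1)*45 = -18 + 0*45 = -18 + 0 = -18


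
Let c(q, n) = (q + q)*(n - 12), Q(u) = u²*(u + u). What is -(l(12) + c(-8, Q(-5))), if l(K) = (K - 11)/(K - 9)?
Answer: -12577/3 ≈ -4192.3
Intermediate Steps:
l(K) = (-11 + K)/(-9 + K)
Q(u) = 2*u³ (Q(u) = u²*(2*u) = 2*u³)
c(q, n) = 2*q*(-12 + n) (c(q, n) = (2*q)*(-12 + n) = 2*q*(-12 + n))
-(l(12) + c(-8, Q(-5))) = -((-11 + 12)/(-9 + 12) + 2*(-8)*(-12 + 2*(-5)³)) = -(1/3 + 2*(-8)*(-12 + 2*(-125))) = -((⅓)*1 + 2*(-8)*(-12 - 250)) = -(⅓ + 2*(-8)*(-262)) = -(⅓ + 4192) = -1*12577/3 = -12577/3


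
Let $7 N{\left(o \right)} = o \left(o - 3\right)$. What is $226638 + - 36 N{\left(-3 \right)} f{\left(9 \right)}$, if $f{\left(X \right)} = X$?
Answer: $\frac{1580634}{7} \approx 2.258 \cdot 10^{5}$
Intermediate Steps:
$N{\left(o \right)} = \frac{o \left(-3 + o\right)}{7}$ ($N{\left(o \right)} = \frac{o \left(o - 3\right)}{7} = \frac{o \left(-3 + o\right)}{7}$)
$226638 + - 36 N{\left(-3 \right)} f{\left(9 \right)} = 226638 + - 36 \cdot \frac{1}{7} \left(-3\right) \left(-3 - 3\right) 9 = 226638 + - 36 \cdot \frac{1}{7} \left(-3\right) \left(-6\right) 9 = 226638 + \left(-36\right) \frac{18}{7} \cdot 9 = 226638 - \frac{5832}{7} = \frac{1580634}{7}$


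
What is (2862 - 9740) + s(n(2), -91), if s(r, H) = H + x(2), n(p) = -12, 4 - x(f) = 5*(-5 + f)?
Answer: -6950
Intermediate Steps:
x(f) = 29 - 5*f (x(f) = 4 - 5*(-5 + f) = 4 - (-25 + 5*f) = 4 + (25 - 5*f) = 29 - 5*f)
s(r, H) = 19 + H (s(r, H) = H + (29 - 5*2) = H + (29 - 10) = H + 19 = 19 + H)
(2862 - 9740) + s(n(2), -91) = (2862 - 9740) + (19 - 91) = -6878 - 72 = -6950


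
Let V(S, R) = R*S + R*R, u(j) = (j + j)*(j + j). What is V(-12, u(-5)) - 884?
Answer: 7916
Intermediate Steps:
u(j) = 4*j² (u(j) = (2*j)*(2*j) = 4*j²)
V(S, R) = R² + R*S (V(S, R) = R*S + R² = R² + R*S)
V(-12, u(-5)) - 884 = (4*(-5)²)*(4*(-5)² - 12) - 884 = (4*25)*(4*25 - 12) - 884 = 100*(100 - 12) - 884 = 100*88 - 884 = 8800 - 884 = 7916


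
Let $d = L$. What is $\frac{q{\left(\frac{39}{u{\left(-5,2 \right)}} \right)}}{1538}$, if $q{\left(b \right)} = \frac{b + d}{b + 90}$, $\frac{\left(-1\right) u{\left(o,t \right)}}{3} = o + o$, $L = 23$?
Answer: $\frac{243}{1404194} \approx 0.00017305$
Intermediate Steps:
$d = 23$
$u{\left(o,t \right)} = - 6 o$ ($u{\left(o,t \right)} = - 3 \left(o + o\right) = - 3 \cdot 2 o = - 6 o$)
$q{\left(b \right)} = \frac{23 + b}{90 + b}$ ($q{\left(b \right)} = \frac{b + 23}{b + 90} = \frac{23 + b}{90 + b}$)
$\frac{q{\left(\frac{39}{u{\left(-5,2 \right)}} \right)}}{1538} = \frac{\frac{1}{90 + \frac{39}{\left(-6\right) \left(-5\right)}} \left(23 + \frac{39}{\left(-6\right) \left(-5\right)}\right)}{1538} = \frac{23 + \frac{39}{30}}{90 + \frac{39}{30}} \cdot \frac{1}{1538} = \frac{23 + 39 \cdot \frac{1}{30}}{90 + 39 \cdot \frac{1}{30}} \cdot \frac{1}{1538} = \frac{23 + \frac{13}{10}}{90 + \frac{13}{10}} \cdot \frac{1}{1538} = \frac{1}{\frac{913}{10}} \cdot \frac{243}{10} \cdot \frac{1}{1538} = \frac{10}{913} \cdot \frac{243}{10} \cdot \frac{1}{1538} = \frac{243}{913} \cdot \frac{1}{1538} = \frac{243}{1404194}$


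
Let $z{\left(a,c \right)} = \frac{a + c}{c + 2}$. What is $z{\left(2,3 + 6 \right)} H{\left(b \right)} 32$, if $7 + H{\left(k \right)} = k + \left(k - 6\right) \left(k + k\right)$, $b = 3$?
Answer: $-704$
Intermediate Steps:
$z{\left(a,c \right)} = \frac{a + c}{2 + c}$
$H{\left(k \right)} = -7 + k + 2 k \left(-6 + k\right)$ ($H{\left(k \right)} = -7 + \left(k + \left(k - 6\right) \left(k + k\right)\right) = -7 + \left(k + \left(-6 + k\right) 2 k\right) = -7 + \left(k + 2 k \left(-6 + k\right)\right) = -7 + k + 2 k \left(-6 + k\right)$)
$z{\left(2,3 + 6 \right)} H{\left(b \right)} 32 = \frac{2 + \left(3 + 6\right)}{2 + \left(3 + 6\right)} \left(-7 - 33 + 2 \cdot 3^{2}\right) 32 = \frac{2 + 9}{2 + 9} \left(-7 - 33 + 2 \cdot 9\right) 32 = \frac{1}{11} \cdot 11 \left(-7 - 33 + 18\right) 32 = \frac{1}{11} \cdot 11 \left(-22\right) 32 = 1 \left(-22\right) 32 = \left(-22\right) 32 = -704$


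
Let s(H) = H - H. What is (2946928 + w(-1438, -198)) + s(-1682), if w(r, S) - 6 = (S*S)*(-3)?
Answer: 2829322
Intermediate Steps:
w(r, S) = 6 - 3*S**2 (w(r, S) = 6 + (S*S)*(-3) = 6 + S**2*(-3) = 6 - 3*S**2)
s(H) = 0
(2946928 + w(-1438, -198)) + s(-1682) = (2946928 + (6 - 3*(-198)**2)) + 0 = (2946928 + (6 - 3*39204)) + 0 = (2946928 + (6 - 117612)) + 0 = (2946928 - 117606) + 0 = 2829322 + 0 = 2829322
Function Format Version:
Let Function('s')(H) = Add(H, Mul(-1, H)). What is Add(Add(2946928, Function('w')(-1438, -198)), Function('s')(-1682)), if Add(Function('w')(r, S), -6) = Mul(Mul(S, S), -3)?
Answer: 2829322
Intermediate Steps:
Function('w')(r, S) = Add(6, Mul(-3, Pow(S, 2))) (Function('w')(r, S) = Add(6, Mul(Mul(S, S), -3)) = Add(6, Mul(Pow(S, 2), -3)) = Add(6, Mul(-3, Pow(S, 2))))
Function('s')(H) = 0
Add(Add(2946928, Function('w')(-1438, -198)), Function('s')(-1682)) = Add(Add(2946928, Add(6, Mul(-3, Pow(-198, 2)))), 0) = Add(Add(2946928, Add(6, Mul(-3, 39204))), 0) = Add(Add(2946928, Add(6, -117612)), 0) = Add(Add(2946928, -117606), 0) = Add(2829322, 0) = 2829322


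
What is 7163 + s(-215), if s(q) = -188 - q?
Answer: 7190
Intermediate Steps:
7163 + s(-215) = 7163 + (-188 - 1*(-215)) = 7163 + (-188 + 215) = 7163 + 27 = 7190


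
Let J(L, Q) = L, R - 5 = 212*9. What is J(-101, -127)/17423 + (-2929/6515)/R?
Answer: -1309814662/217146246485 ≈ -0.0060319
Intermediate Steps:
R = 1913 (R = 5 + 212*9 = 5 + 1908 = 1913)
J(-101, -127)/17423 + (-2929/6515)/R = -101/17423 - 2929/6515/1913 = -101*1/17423 - 2929*1/6515*(1/1913) = -101/17423 - 2929/6515*1/1913 = -101/17423 - 2929/12463195 = -1309814662/217146246485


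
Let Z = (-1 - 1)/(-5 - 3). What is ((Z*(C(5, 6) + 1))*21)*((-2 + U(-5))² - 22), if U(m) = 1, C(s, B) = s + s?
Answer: -4851/4 ≈ -1212.8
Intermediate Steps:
C(s, B) = 2*s
Z = ¼ (Z = -2/(-8) = -2*(-⅛) = ¼ ≈ 0.25000)
((Z*(C(5, 6) + 1))*21)*((-2 + U(-5))² - 22) = (((2*5 + 1)/4)*21)*((-2 + 1)² - 22) = (((10 + 1)/4)*21)*((-1)² - 22) = (((¼)*11)*21)*(1 - 22) = ((11/4)*21)*(-21) = (231/4)*(-21) = -4851/4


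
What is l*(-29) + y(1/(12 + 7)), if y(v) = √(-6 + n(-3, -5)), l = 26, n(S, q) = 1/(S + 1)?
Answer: -754 + I*√26/2 ≈ -754.0 + 2.5495*I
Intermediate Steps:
n(S, q) = 1/(1 + S)
y(v) = I*√26/2 (y(v) = √(-6 + 1/(1 - 3)) = √(-6 + 1/(-2)) = √(-6 - ½) = √(-13/2) = I*√26/2)
l*(-29) + y(1/(12 + 7)) = 26*(-29) + I*√26/2 = -754 + I*√26/2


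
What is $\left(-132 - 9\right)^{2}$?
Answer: $19881$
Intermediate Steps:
$\left(-132 - 9\right)^{2} = \left(-141\right)^{2} = 19881$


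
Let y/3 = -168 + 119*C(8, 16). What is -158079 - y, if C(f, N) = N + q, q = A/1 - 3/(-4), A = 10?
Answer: -668499/4 ≈ -1.6712e+5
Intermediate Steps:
q = 43/4 (q = 10/1 - 3/(-4) = 10*1 - 3*(-¼) = 10 + ¾ = 43/4 ≈ 10.750)
C(f, N) = 43/4 + N (C(f, N) = N + 43/4 = 43/4 + N)
y = 36183/4 (y = 3*(-168 + 119*(43/4 + 16)) = 3*(-168 + 119*(107/4)) = 3*(-168 + 12733/4) = 3*(12061/4) = 36183/4 ≈ 9045.8)
-158079 - y = -158079 - 1*36183/4 = -158079 - 36183/4 = -668499/4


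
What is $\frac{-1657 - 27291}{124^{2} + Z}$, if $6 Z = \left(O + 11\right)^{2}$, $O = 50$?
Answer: $- \frac{173688}{95977} \approx -1.8097$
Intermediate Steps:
$Z = \frac{3721}{6}$ ($Z = \frac{\left(50 + 11\right)^{2}}{6} = \frac{61^{2}}{6} = \frac{1}{6} \cdot 3721 = \frac{3721}{6} \approx 620.17$)
$\frac{-1657 - 27291}{124^{2} + Z} = \frac{-1657 - 27291}{124^{2} + \frac{3721}{6}} = \frac{-1657 - 27291}{15376 + \frac{3721}{6}} = \frac{-1657 - 27291}{\frac{95977}{6}} = \left(-28948\right) \frac{6}{95977} = - \frac{173688}{95977}$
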